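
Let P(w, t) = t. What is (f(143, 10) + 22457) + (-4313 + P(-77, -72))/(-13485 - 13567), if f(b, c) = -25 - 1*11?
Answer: 606537277/27052 ≈ 22421.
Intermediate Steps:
f(b, c) = -36 (f(b, c) = -25 - 11 = -36)
(f(143, 10) + 22457) + (-4313 + P(-77, -72))/(-13485 - 13567) = (-36 + 22457) + (-4313 - 72)/(-13485 - 13567) = 22421 - 4385/(-27052) = 22421 - 4385*(-1/27052) = 22421 + 4385/27052 = 606537277/27052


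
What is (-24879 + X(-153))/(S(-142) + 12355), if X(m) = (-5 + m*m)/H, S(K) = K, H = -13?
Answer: -346831/158769 ≈ -2.1845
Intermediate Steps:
X(m) = 5/13 - m²/13 (X(m) = (-5 + m*m)/(-13) = (-5 + m²)*(-1/13) = 5/13 - m²/13)
(-24879 + X(-153))/(S(-142) + 12355) = (-24879 + (5/13 - 1/13*(-153)²))/(-142 + 12355) = (-24879 + (5/13 - 1/13*23409))/12213 = (-24879 + (5/13 - 23409/13))*(1/12213) = (-24879 - 23404/13)*(1/12213) = -346831/13*1/12213 = -346831/158769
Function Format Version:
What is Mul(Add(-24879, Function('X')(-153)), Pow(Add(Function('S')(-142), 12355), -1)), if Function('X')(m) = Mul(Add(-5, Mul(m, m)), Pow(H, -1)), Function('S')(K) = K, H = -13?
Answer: Rational(-346831, 158769) ≈ -2.1845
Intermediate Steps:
Function('X')(m) = Add(Rational(5, 13), Mul(Rational(-1, 13), Pow(m, 2))) (Function('X')(m) = Mul(Add(-5, Mul(m, m)), Pow(-13, -1)) = Mul(Add(-5, Pow(m, 2)), Rational(-1, 13)) = Add(Rational(5, 13), Mul(Rational(-1, 13), Pow(m, 2))))
Mul(Add(-24879, Function('X')(-153)), Pow(Add(Function('S')(-142), 12355), -1)) = Mul(Add(-24879, Add(Rational(5, 13), Mul(Rational(-1, 13), Pow(-153, 2)))), Pow(Add(-142, 12355), -1)) = Mul(Add(-24879, Add(Rational(5, 13), Mul(Rational(-1, 13), 23409))), Pow(12213, -1)) = Mul(Add(-24879, Add(Rational(5, 13), Rational(-23409, 13))), Rational(1, 12213)) = Mul(Add(-24879, Rational(-23404, 13)), Rational(1, 12213)) = Mul(Rational(-346831, 13), Rational(1, 12213)) = Rational(-346831, 158769)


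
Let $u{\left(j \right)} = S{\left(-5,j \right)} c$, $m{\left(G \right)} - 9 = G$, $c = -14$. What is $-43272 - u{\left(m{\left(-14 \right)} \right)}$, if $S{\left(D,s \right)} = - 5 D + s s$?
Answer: $-42572$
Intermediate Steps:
$m{\left(G \right)} = 9 + G$
$S{\left(D,s \right)} = s^{2} - 5 D$ ($S{\left(D,s \right)} = - 5 D + s^{2} = s^{2} - 5 D$)
$u{\left(j \right)} = -350 - 14 j^{2}$ ($u{\left(j \right)} = \left(j^{2} - -25\right) \left(-14\right) = \left(j^{2} + 25\right) \left(-14\right) = \left(25 + j^{2}\right) \left(-14\right) = -350 - 14 j^{2}$)
$-43272 - u{\left(m{\left(-14 \right)} \right)} = -43272 - \left(-350 - 14 \left(9 - 14\right)^{2}\right) = -43272 - \left(-350 - 14 \left(-5\right)^{2}\right) = -43272 - \left(-350 - 350\right) = -43272 - -700 = -43272 + 700 = -42572$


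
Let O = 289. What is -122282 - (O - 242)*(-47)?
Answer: -120073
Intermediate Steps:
-122282 - (O - 242)*(-47) = -122282 - (289 - 242)*(-47) = -122282 - 47*(-47) = -122282 - 1*(-2209) = -122282 + 2209 = -120073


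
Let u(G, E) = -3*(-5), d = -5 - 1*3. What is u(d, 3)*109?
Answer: 1635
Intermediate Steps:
d = -8 (d = -5 - 3 = -8)
u(G, E) = 15
u(d, 3)*109 = 15*109 = 1635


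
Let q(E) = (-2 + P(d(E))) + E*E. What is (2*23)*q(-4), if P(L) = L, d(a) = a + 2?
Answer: 552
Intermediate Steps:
d(a) = 2 + a
q(E) = E + E² (q(E) = (-2 + (2 + E)) + E*E = E + E²)
(2*23)*q(-4) = (2*23)*(-4*(1 - 4)) = 46*(-4*(-3)) = 46*12 = 552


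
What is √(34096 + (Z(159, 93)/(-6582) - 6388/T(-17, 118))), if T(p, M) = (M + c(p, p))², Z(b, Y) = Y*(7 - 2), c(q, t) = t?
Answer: √1674212384343418/221594 ≈ 184.65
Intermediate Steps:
Z(b, Y) = 5*Y (Z(b, Y) = Y*5 = 5*Y)
T(p, M) = (M + p)²
√(34096 + (Z(159, 93)/(-6582) - 6388/T(-17, 118))) = √(34096 + ((5*93)/(-6582) - 6388/(118 - 17)²)) = √(34096 + (465*(-1/6582) - 6388/(101²))) = √(34096 + (-155/2194 - 6388/10201)) = √(34096 - 15596427/22380994) = √(763086774997/22380994) = √1674212384343418/221594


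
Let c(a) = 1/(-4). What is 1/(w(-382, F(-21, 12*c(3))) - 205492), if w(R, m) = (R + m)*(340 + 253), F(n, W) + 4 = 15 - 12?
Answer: -1/432611 ≈ -2.3115e-6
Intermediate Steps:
c(a) = -¼
F(n, W) = -1 (F(n, W) = -4 + (15 - 12) = -4 + 3 = -1)
w(R, m) = 593*R + 593*m (w(R, m) = (R + m)*593 = 593*R + 593*m)
1/(w(-382, F(-21, 12*c(3))) - 205492) = 1/((593*(-382) + 593*(-1)) - 205492) = 1/((-226526 - 593) - 205492) = 1/(-227119 - 205492) = 1/(-432611) = -1/432611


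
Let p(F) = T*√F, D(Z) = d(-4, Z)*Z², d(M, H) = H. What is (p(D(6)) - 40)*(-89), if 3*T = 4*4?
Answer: 3560 - 2848*√6 ≈ -3416.1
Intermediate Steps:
D(Z) = Z³ (D(Z) = Z*Z² = Z³)
T = 16/3 (T = (4*4)/3 = (⅓)*16 = 16/3 ≈ 5.3333)
p(F) = 16*√F/3
(p(D(6)) - 40)*(-89) = (16*√(6³)/3 - 40)*(-89) = (16*√216/3 - 40)*(-89) = (16*(6*√6)/3 - 40)*(-89) = (32*√6 - 40)*(-89) = (-40 + 32*√6)*(-89) = 3560 - 2848*√6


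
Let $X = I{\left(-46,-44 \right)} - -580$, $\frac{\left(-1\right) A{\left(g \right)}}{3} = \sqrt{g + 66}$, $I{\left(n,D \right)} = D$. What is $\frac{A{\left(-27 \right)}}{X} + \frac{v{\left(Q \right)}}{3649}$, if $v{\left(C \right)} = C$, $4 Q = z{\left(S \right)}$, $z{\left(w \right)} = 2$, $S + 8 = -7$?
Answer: $\frac{1}{7298} - \frac{3 \sqrt{39}}{536} \approx -0.034816$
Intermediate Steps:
$S = -15$ ($S = -8 - 7 = -15$)
$A{\left(g \right)} = - 3 \sqrt{66 + g}$ ($A{\left(g \right)} = - 3 \sqrt{g + 66} = - 3 \sqrt{66 + g}$)
$Q = \frac{1}{2}$ ($Q = \frac{1}{4} \cdot 2 = \frac{1}{2} \approx 0.5$)
$X = 536$ ($X = -44 - -580 = -44 + 580 = 536$)
$\frac{A{\left(-27 \right)}}{X} + \frac{v{\left(Q \right)}}{3649} = \frac{\left(-3\right) \sqrt{66 - 27}}{536} + \frac{1}{2 \cdot 3649} = - 3 \sqrt{39} \cdot \frac{1}{536} + \frac{1}{2} \cdot \frac{1}{3649} = - \frac{3 \sqrt{39}}{536} + \frac{1}{7298} = \frac{1}{7298} - \frac{3 \sqrt{39}}{536}$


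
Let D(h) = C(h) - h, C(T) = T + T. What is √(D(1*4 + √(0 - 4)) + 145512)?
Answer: √(145516 + 2*I) ≈ 381.47 + 0.003*I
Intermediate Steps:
C(T) = 2*T
D(h) = h (D(h) = 2*h - h = h)
√(D(1*4 + √(0 - 4)) + 145512) = √((1*4 + √(0 - 4)) + 145512) = √((4 + √(-4)) + 145512) = √((4 + 2*I) + 145512) = √(145516 + 2*I)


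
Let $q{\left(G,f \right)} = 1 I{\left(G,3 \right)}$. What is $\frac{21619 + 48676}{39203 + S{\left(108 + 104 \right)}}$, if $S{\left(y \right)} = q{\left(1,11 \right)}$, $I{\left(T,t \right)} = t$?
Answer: $\frac{70295}{39206} \approx 1.793$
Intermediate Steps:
$q{\left(G,f \right)} = 3$ ($q{\left(G,f \right)} = 1 \cdot 3 = 3$)
$S{\left(y \right)} = 3$
$\frac{21619 + 48676}{39203 + S{\left(108 + 104 \right)}} = \frac{21619 + 48676}{39203 + 3} = \frac{70295}{39206}$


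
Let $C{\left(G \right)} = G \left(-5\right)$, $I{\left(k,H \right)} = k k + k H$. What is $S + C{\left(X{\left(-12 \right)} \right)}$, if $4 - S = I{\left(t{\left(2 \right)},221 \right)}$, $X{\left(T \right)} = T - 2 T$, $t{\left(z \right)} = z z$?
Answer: $-956$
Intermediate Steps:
$t{\left(z \right)} = z^{2}$
$I{\left(k,H \right)} = k^{2} + H k$
$X{\left(T \right)} = - T$
$S = -896$ ($S = 4 - 2^{2} \left(221 + 2^{2}\right) = 4 - 4 \left(221 + 4\right) = 4 - 4 \cdot 225 = 4 - 900 = -896$)
$C{\left(G \right)} = - 5 G$
$S + C{\left(X{\left(-12 \right)} \right)} = -896 - 5 \left(\left(-1\right) \left(-12\right)\right) = -896 - 60 = -956$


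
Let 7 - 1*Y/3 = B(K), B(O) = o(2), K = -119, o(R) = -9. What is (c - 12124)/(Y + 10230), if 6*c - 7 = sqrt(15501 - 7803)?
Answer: -72737/61668 + sqrt(7698)/61668 ≈ -1.1781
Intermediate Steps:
c = 7/6 + sqrt(7698)/6 (c = 7/6 + sqrt(15501 - 7803)/6 = 7/6 + sqrt(7698)/6 ≈ 15.790)
B(O) = -9
Y = 48 (Y = 21 - 3*(-9) = 21 + 27 = 48)
(c - 12124)/(Y + 10230) = ((7/6 + sqrt(7698)/6) - 12124)/(48 + 10230) = (-72737/6 + sqrt(7698)/6)/10278 = (-72737/6 + sqrt(7698)/6)*(1/10278) = -72737/61668 + sqrt(7698)/61668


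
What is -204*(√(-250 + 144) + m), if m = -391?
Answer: 79764 - 204*I*√106 ≈ 79764.0 - 2100.3*I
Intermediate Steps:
-204*(√(-250 + 144) + m) = -204*(√(-250 + 144) - 391) = -204*(√(-106) - 391) = -204*(I*√106 - 391) = -204*(-391 + I*√106) = 79764 - 204*I*√106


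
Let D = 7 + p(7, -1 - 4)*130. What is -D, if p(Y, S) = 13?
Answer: -1697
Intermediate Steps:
D = 1697 (D = 7 + 13*130 = 7 + 1690 = 1697)
-D = -1*1697 = -1697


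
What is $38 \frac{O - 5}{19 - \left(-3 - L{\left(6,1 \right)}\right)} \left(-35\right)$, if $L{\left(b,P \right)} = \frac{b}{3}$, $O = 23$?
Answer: $- \frac{1995}{2} \approx -997.5$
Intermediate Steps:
$L{\left(b,P \right)} = \frac{b}{3}$ ($L{\left(b,P \right)} = b \frac{1}{3} = \frac{b}{3}$)
$38 \frac{O - 5}{19 - \left(-3 - L{\left(6,1 \right)}\right)} \left(-35\right) = 38 \frac{23 - 5}{19 + \left(\left(\frac{1}{3} \cdot 6 + 8\right) - 5\right)} \left(-35\right) = 38 \frac{18}{19 + \left(\left(2 + 8\right) - 5\right)} \left(-35\right) = 38 \frac{18}{19 + \left(10 - 5\right)} \left(-35\right) = 38 \frac{18}{19 + 5} \left(-35\right) = 38 \cdot \frac{18}{24} \left(-35\right) = 38 \cdot 18 \cdot \frac{1}{24} \left(-35\right) = 38 \cdot \frac{3}{4} \left(-35\right) = \frac{57}{2} \left(-35\right) = - \frac{1995}{2}$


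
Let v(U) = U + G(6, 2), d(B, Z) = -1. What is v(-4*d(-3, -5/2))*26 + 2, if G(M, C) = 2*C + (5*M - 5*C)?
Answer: 730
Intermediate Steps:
G(M, C) = -3*C + 5*M (G(M, C) = 2*C + (-5*C + 5*M) = -3*C + 5*M)
v(U) = 24 + U (v(U) = U + (-3*2 + 5*6) = U + (-6 + 30) = U + 24 = 24 + U)
v(-4*d(-3, -5/2))*26 + 2 = (24 - 4*(-1))*26 + 2 = (24 + 4)*26 + 2 = 28*26 + 2 = 728 + 2 = 730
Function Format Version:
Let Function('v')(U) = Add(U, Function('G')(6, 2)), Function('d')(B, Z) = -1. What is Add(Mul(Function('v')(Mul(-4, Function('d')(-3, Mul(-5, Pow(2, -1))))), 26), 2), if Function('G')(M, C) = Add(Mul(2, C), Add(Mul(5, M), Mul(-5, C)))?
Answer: 730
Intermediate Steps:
Function('G')(M, C) = Add(Mul(-3, C), Mul(5, M)) (Function('G')(M, C) = Add(Mul(2, C), Add(Mul(-5, C), Mul(5, M))) = Add(Mul(-3, C), Mul(5, M)))
Function('v')(U) = Add(24, U) (Function('v')(U) = Add(U, Add(Mul(-3, 2), Mul(5, 6))) = Add(U, Add(-6, 30)) = Add(U, 24) = Add(24, U))
Add(Mul(Function('v')(Mul(-4, Function('d')(-3, Mul(-5, Pow(2, -1))))), 26), 2) = Add(Mul(Add(24, Mul(-4, -1)), 26), 2) = Add(Mul(Add(24, 4), 26), 2) = Add(Mul(28, 26), 2) = Add(728, 2) = 730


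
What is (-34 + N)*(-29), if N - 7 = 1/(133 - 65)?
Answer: 53215/68 ≈ 782.57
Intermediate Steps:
N = 477/68 (N = 7 + 1/(133 - 65) = 7 + 1/68 = 477/68 ≈ 7.0147)
(-34 + N)*(-29) = (-34 + 477/68)*(-29) = -1835/68*(-29) = 53215/68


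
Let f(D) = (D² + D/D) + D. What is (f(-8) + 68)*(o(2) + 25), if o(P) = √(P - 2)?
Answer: 3125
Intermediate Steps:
f(D) = 1 + D + D² (f(D) = (D² + 1) + D = (1 + D²) + D = 1 + D + D²)
o(P) = √(-2 + P)
(f(-8) + 68)*(o(2) + 25) = ((1 - 8 + (-8)²) + 68)*(√(-2 + 2) + 25) = ((1 - 8 + 64) + 68)*(√0 + 25) = (57 + 68)*(0 + 25) = 125*25 = 3125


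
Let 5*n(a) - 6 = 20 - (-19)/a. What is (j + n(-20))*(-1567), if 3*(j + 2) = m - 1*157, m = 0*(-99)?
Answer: 23186899/300 ≈ 77290.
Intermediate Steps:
m = 0
j = -163/3 (j = -2 + (0 - 1*157)/3 = -2 + (0 - 157)/3 = -2 + (1/3)*(-157) = -2 - 157/3 = -163/3 ≈ -54.333)
n(a) = 26/5 + 19/(5*a) (n(a) = 6/5 + (20 - (-19)/a)/5 = 6/5 + (20 + 19/a)/5 = 6/5 + (4 + 19/(5*a)) = 26/5 + 19/(5*a))
(j + n(-20))*(-1567) = (-163/3 + (1/5)*(19 + 26*(-20))/(-20))*(-1567) = (-163/3 + (1/5)*(-1/20)*(19 - 520))*(-1567) = (-163/3 + (1/5)*(-1/20)*(-501))*(-1567) = (-163/3 + 501/100)*(-1567) = -14797/300*(-1567) = 23186899/300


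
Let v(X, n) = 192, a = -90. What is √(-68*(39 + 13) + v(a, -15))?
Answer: 4*I*√209 ≈ 57.827*I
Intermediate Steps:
√(-68*(39 + 13) + v(a, -15)) = √(-68*(39 + 13) + 192) = √(-68*52 + 192) = √(-3536 + 192) = √(-3344) = 4*I*√209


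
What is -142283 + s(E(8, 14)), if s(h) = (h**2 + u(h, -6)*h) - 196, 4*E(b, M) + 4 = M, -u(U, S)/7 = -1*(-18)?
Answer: -571151/4 ≈ -1.4279e+5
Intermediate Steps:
u(U, S) = -126 (u(U, S) = -(-7)*(-18) = -7*18 = -126)
E(b, M) = -1 + M/4
s(h) = -196 + h**2 - 126*h (s(h) = (h**2 - 126*h) - 196 = -196 + h**2 - 126*h)
-142283 + s(E(8, 14)) = -142283 + (-196 + (-1 + (1/4)*14)**2 - 126*(-1 + (1/4)*14)) = -142283 + (-196 + (-1 + 7/2)**2 - 126*(-1 + 7/2)) = -142283 + (-196 + (5/2)**2 - 126*5/2) = -142283 + (-196 + 25/4 - 315) = -142283 - 2019/4 = -571151/4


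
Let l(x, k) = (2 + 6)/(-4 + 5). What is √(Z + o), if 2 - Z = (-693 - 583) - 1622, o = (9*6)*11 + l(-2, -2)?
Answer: √3502 ≈ 59.178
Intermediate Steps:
l(x, k) = 8 (l(x, k) = 8/1 = 8*1 = 8)
o = 602 (o = (9*6)*11 + 8 = 54*11 + 8 = 594 + 8 = 602)
Z = 2900 (Z = 2 - ((-693 - 583) - 1622) = 2 - (-1276 - 1622) = 2 - 1*(-2898) = 2 + 2898 = 2900)
√(Z + o) = √(2900 + 602) = √3502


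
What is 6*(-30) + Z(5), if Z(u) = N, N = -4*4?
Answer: -196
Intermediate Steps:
N = -16
Z(u) = -16
6*(-30) + Z(5) = 6*(-30) - 16 = -180 - 16 = -196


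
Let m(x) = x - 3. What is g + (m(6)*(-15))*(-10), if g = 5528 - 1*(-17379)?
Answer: 23357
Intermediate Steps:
m(x) = -3 + x
g = 22907 (g = 5528 + 17379 = 22907)
g + (m(6)*(-15))*(-10) = 22907 + ((-3 + 6)*(-15))*(-10) = 22907 + (3*(-15))*(-10) = 22907 - 45*(-10) = 22907 + 450 = 23357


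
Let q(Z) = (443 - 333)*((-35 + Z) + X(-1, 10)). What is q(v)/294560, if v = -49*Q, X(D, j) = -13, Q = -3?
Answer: 1089/29456 ≈ 0.036970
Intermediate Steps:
v = 147 (v = -49*(-3) = 147)
q(Z) = -5280 + 110*Z (q(Z) = (443 - 333)*((-35 + Z) - 13) = 110*(-48 + Z) = -5280 + 110*Z)
q(v)/294560 = (-5280 + 110*147)/294560 = (-5280 + 16170)*(1/294560) = 10890*(1/294560) = 1089/29456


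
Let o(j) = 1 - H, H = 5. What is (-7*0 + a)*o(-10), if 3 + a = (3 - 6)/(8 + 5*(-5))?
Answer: 192/17 ≈ 11.294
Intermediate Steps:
a = -48/17 (a = -3 + (3 - 6)/(8 + 5*(-5)) = -3 - 3/(8 - 25) = -3 - 3/(-17) = -3 - 3*(-1/17) = -3 + 3/17 = -48/17 ≈ -2.8235)
o(j) = -4 (o(j) = 1 - 1*5 = 1 - 5 = -4)
(-7*0 + a)*o(-10) = (-7*0 - 48/17)*(-4) = (0 - 48/17)*(-4) = -48/17*(-4) = 192/17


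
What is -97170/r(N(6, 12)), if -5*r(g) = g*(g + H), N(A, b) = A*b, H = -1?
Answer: 80975/852 ≈ 95.041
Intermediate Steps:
r(g) = -g*(-1 + g)/5 (r(g) = -g*(g - 1)/5 = -g*(-1 + g)/5)
-97170/r(N(6, 12)) = -97170*5/(72*(1 - 6*12)) = -97170*5/(72*(1 - 1*72)) = -97170*5/(72*(1 - 72)) = -97170/((⅕)*72*(-71)) = -97170/(-5112/5) = -97170*(-5/5112) = 80975/852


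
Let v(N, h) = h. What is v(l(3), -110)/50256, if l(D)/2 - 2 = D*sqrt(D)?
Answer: -55/25128 ≈ -0.0021888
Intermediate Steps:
l(D) = 4 + 2*D**(3/2) (l(D) = 4 + 2*(D*sqrt(D)) = 4 + 2*D**(3/2))
v(l(3), -110)/50256 = -110/50256 = -110*1/50256 = -55/25128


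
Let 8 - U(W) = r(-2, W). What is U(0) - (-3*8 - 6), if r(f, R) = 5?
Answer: 33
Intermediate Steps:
U(W) = 3 (U(W) = 8 - 1*5 = 8 - 5 = 3)
U(0) - (-3*8 - 6) = 3 - (-3*8 - 6) = 3 - (-24 - 6) = 3 - 1*(-30) = 3 + 30 = 33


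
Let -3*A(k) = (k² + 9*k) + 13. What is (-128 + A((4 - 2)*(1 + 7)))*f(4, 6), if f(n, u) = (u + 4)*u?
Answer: -15940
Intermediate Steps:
f(n, u) = u*(4 + u) (f(n, u) = (4 + u)*u = u*(4 + u))
A(k) = -13/3 - 3*k - k²/3 (A(k) = -((k² + 9*k) + 13)/3 = -(13 + k² + 9*k)/3 = -13/3 - 3*k - k²/3)
(-128 + A((4 - 2)*(1 + 7)))*f(4, 6) = (-128 + (-13/3 - 3*(4 - 2)*(1 + 7) - (1 + 7)²*(4 - 2)²/3))*(6*(4 + 6)) = (-128 + (-13/3 - 6*8 - (2*8)²/3))*(6*10) = (-128 + (-13/3 - 3*16 - ⅓*16²))*60 = (-128 + (-13/3 - 48 - ⅓*256))*60 = (-128 + (-13/3 - 48 - 256/3))*60 = (-128 - 413/3)*60 = -797/3*60 = -15940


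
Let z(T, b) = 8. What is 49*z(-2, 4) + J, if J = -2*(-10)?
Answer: 412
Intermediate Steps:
J = 20
49*z(-2, 4) + J = 49*8 + 20 = 392 + 20 = 412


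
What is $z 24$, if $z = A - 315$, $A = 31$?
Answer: $-6816$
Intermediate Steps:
$z = -284$ ($z = 31 - 315 = -284$)
$z 24 = \left(-284\right) 24 = -6816$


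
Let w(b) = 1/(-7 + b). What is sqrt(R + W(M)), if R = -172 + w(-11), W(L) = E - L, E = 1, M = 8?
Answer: I*sqrt(6446)/6 ≈ 13.381*I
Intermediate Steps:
W(L) = 1 - L
R = -3097/18 (R = -172 + 1/(-7 - 11) = -172 + 1/(-18) = -172 - 1/18 = -3097/18 ≈ -172.06)
sqrt(R + W(M)) = sqrt(-3097/18 + (1 - 1*8)) = sqrt(-3097/18 + (1 - 8)) = sqrt(-3097/18 - 7) = sqrt(-3223/18) = I*sqrt(6446)/6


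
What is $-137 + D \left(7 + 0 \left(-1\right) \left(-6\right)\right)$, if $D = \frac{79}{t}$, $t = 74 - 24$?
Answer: $- \frac{6297}{50} \approx -125.94$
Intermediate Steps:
$t = 50$
$D = \frac{79}{50} \approx 1.58$
$-137 + D \left(7 + 0 \left(-1\right) \left(-6\right)\right) = -137 + \frac{79 \left(7 + 0 \left(-1\right) \left(-6\right)\right)}{50} = -137 + \frac{79 \left(7 + 0 \left(-6\right)\right)}{50} = -137 + \frac{79 \left(7 + 0\right)}{50} = -137 + \frac{79}{50} \cdot 7 = -137 + \frac{553}{50} = - \frac{6297}{50}$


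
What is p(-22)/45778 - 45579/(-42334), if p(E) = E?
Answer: 1042792057/968982926 ≈ 1.0762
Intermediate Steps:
p(-22)/45778 - 45579/(-42334) = -22/45778 - 45579/(-42334) = -22*1/45778 - 45579*(-1/42334) = -11/22889 + 45579/42334 = 1042792057/968982926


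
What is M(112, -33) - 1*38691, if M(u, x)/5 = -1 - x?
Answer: -38531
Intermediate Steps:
M(u, x) = -5 - 5*x (M(u, x) = 5*(-1 - x) = -5 - 5*x)
M(112, -33) - 1*38691 = (-5 - 5*(-33)) - 1*38691 = (-5 + 165) - 38691 = 160 - 38691 = -38531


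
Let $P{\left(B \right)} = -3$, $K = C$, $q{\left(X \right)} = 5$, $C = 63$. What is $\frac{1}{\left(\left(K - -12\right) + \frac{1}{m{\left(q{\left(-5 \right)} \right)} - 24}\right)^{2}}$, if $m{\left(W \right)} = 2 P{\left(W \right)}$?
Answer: $\frac{900}{5058001} \approx 0.00017794$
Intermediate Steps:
$K = 63$
$m{\left(W \right)} = -6$ ($m{\left(W \right)} = 2 \left(-3\right) = -6$)
$\frac{1}{\left(\left(K - -12\right) + \frac{1}{m{\left(q{\left(-5 \right)} \right)} - 24}\right)^{2}} = \frac{1}{\left(\left(63 - -12\right) + \frac{1}{-6 - 24}\right)^{2}} = \frac{1}{\left(\left(63 + 12\right) + \frac{1}{-30}\right)^{2}} = \frac{1}{\left(75 - \frac{1}{30}\right)^{2}} = \frac{1}{\left(\frac{2249}{30}\right)^{2}} = \frac{1}{\frac{5058001}{900}} = \frac{900}{5058001}$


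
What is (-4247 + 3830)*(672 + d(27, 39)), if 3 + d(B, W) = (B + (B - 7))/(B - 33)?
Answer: -551413/2 ≈ -2.7571e+5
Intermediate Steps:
d(B, W) = -3 + (-7 + 2*B)/(-33 + B) (d(B, W) = -3 + (B + (B - 7))/(B - 33) = -3 + (B + (-7 + B))/(-33 + B) = -3 + (-7 + 2*B)/(-33 + B))
(-4247 + 3830)*(672 + d(27, 39)) = (-4247 + 3830)*(672 + (92 - 1*27)/(-33 + 27)) = -417*(672 + (92 - 27)/(-6)) = -417*(672 - ⅙*65) = -417*(672 - 65/6) = -417*3967/6 = -551413/2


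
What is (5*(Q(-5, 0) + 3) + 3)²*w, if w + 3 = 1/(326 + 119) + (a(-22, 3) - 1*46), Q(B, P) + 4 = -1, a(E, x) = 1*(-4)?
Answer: -1155616/445 ≈ -2596.9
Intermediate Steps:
a(E, x) = -4
Q(B, P) = -5 (Q(B, P) = -4 - 1 = -5)
w = -23584/445 (w = -3 + (1/(326 + 119) + (-4 - 1*46)) = -3 + (1/445 + (-4 - 46)) = -3 + (1/445 - 50) = -3 - 22249/445 = -23584/445 ≈ -52.998)
(5*(Q(-5, 0) + 3) + 3)²*w = (5*(-5 + 3) + 3)²*(-23584/445) = (5*(-2) + 3)²*(-23584/445) = (-10 + 3)²*(-23584/445) = (-7)²*(-23584/445) = 49*(-23584/445) = -1155616/445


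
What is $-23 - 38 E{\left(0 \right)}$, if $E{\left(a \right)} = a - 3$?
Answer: $91$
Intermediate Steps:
$E{\left(a \right)} = -3 + a$
$-23 - 38 E{\left(0 \right)} = -23 - 38 \left(-3 + 0\right) = -23 - -114 = -23 + 114 = 91$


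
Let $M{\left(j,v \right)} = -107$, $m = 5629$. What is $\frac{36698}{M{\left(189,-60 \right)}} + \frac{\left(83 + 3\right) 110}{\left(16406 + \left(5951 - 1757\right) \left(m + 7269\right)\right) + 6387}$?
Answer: $- \frac{9237138778}{26932649} \approx -342.97$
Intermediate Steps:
$\frac{36698}{M{\left(189,-60 \right)}} + \frac{\left(83 + 3\right) 110}{\left(16406 + \left(5951 - 1757\right) \left(m + 7269\right)\right) + 6387} = \frac{36698}{-107} + \frac{\left(83 + 3\right) 110}{\left(16406 + \left(5951 - 1757\right) \left(5629 + 7269\right)\right) + 6387} = 36698 \left(- \frac{1}{107}\right) + \frac{86 \cdot 110}{\left(16406 + 4194 \cdot 12898\right) + 6387} = - \frac{36698}{107} + \frac{9460}{\left(16406 + 54094212\right) + 6387} = - \frac{36698}{107} + \frac{9460}{54110618 + 6387} = - \frac{36698}{107} + \frac{9460}{54117005} = - \frac{36698}{107} + 9460 \cdot \frac{1}{54117005} = - \frac{36698}{107} + \frac{44}{251707} = - \frac{9237138778}{26932649}$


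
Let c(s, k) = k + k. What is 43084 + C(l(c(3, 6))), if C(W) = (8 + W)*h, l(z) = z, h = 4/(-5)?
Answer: 43068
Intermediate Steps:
c(s, k) = 2*k
h = -⅘ (h = 4*(-⅕) = -⅘ ≈ -0.80000)
C(W) = -32/5 - 4*W/5 (C(W) = (8 + W)*(-⅘) = -32/5 - 4*W/5)
43084 + C(l(c(3, 6))) = 43084 + (-32/5 - 8*6/5) = 43084 + (-32/5 - ⅘*12) = 43084 + (-32/5 - 48/5) = 43084 - 16 = 43068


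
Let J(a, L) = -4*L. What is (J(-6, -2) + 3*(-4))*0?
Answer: 0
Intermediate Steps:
(J(-6, -2) + 3*(-4))*0 = (-4*(-2) + 3*(-4))*0 = (8 - 12)*0 = -4*0 = 0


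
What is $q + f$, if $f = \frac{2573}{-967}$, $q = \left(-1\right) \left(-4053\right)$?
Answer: $\frac{3916678}{967} \approx 4050.3$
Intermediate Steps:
$q = 4053$
$f = - \frac{2573}{967}$ ($f = 2573 \left(- \frac{1}{967}\right) = - \frac{2573}{967} \approx -2.6608$)
$q + f = 4053 - \frac{2573}{967} = \frac{3916678}{967}$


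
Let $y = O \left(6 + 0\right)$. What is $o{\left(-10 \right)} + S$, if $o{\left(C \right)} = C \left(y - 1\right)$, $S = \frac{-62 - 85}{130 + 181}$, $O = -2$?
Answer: $\frac{40283}{311} \approx 129.53$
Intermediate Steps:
$S = - \frac{147}{311} \approx -0.47267$
$y = -12$ ($y = - 2 \left(6 + 0\right) = \left(-2\right) 6 = -12$)
$o{\left(C \right)} = - 13 C$ ($o{\left(C \right)} = C \left(-12 - 1\right) = C \left(-13\right) = - 13 C$)
$o{\left(-10 \right)} + S = \left(-13\right) \left(-10\right) - \frac{147}{311} = 130 - \frac{147}{311} = \frac{40283}{311}$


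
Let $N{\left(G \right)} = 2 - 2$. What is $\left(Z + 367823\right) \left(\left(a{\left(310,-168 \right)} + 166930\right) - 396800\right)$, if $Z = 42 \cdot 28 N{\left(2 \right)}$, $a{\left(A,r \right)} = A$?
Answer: $-84437447880$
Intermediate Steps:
$N{\left(G \right)} = 0$
$Z = 0$ ($Z = 42 \cdot 28 \cdot 0 = 1176 \cdot 0 = 0$)
$\left(Z + 367823\right) \left(\left(a{\left(310,-168 \right)} + 166930\right) - 396800\right) = \left(0 + 367823\right) \left(\left(310 + 166930\right) - 396800\right) = 367823 \left(167240 - 396800\right) = 367823 \left(-229560\right) = -84437447880$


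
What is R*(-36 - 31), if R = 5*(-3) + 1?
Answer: 938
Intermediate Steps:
R = -14 (R = -15 + 1 = -14)
R*(-36 - 31) = -14*(-36 - 31) = -14*(-67) = 938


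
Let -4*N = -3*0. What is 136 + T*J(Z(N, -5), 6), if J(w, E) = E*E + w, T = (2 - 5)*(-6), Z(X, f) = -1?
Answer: 766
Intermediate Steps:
N = 0 (N = -(-3)*0/4 = -¼*0 = 0)
T = 18 (T = -3*(-6) = 18)
J(w, E) = w + E² (J(w, E) = E² + w = w + E²)
136 + T*J(Z(N, -5), 6) = 136 + 18*(-1 + 6²) = 136 + 18*(-1 + 36) = 136 + 18*35 = 136 + 630 = 766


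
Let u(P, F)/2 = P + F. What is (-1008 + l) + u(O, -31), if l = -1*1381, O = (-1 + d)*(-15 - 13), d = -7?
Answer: -2003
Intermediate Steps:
O = 224 (O = (-1 - 7)*(-15 - 13) = -8*(-28) = 224)
u(P, F) = 2*F + 2*P (u(P, F) = 2*(P + F) = 2*(F + P) = 2*F + 2*P)
l = -1381
(-1008 + l) + u(O, -31) = (-1008 - 1381) + (2*(-31) + 2*224) = -2389 + (-62 + 448) = -2389 + 386 = -2003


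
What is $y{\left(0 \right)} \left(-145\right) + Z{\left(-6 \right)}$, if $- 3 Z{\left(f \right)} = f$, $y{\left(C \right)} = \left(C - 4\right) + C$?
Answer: $582$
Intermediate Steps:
$y{\left(C \right)} = -4 + 2 C$ ($y{\left(C \right)} = \left(-4 + C\right) + C = -4 + 2 C$)
$Z{\left(f \right)} = - \frac{f}{3}$
$y{\left(0 \right)} \left(-145\right) + Z{\left(-6 \right)} = \left(-4 + 2 \cdot 0\right) \left(-145\right) - -2 = \left(-4 + 0\right) \left(-145\right) + 2 = \left(-4\right) \left(-145\right) + 2 = 580 + 2 = 582$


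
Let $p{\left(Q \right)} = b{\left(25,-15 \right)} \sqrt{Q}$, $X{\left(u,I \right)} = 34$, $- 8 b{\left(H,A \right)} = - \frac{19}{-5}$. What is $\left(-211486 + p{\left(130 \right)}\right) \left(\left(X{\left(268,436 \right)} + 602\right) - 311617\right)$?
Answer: $65768127766 + \frac{5908639 \sqrt{130}}{40} \approx 6.577 \cdot 10^{10}$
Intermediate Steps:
$b{\left(H,A \right)} = - \frac{19}{40}$ ($b{\left(H,A \right)} = - \frac{\left(-19\right) \frac{1}{-5}}{8} = - \frac{\left(-19\right) \left(- \frac{1}{5}\right)}{8} = \left(- \frac{1}{8}\right) \frac{19}{5} = - \frac{19}{40}$)
$p{\left(Q \right)} = - \frac{19 \sqrt{Q}}{40}$
$\left(-211486 + p{\left(130 \right)}\right) \left(\left(X{\left(268,436 \right)} + 602\right) - 311617\right) = \left(-211486 - \frac{19 \sqrt{130}}{40}\right) \left(\left(34 + 602\right) - 311617\right) = \left(-211486 - \frac{19 \sqrt{130}}{40}\right) \left(636 - 311617\right) = \left(-211486 - \frac{19 \sqrt{130}}{40}\right) \left(-310981\right) = 65768127766 + \frac{5908639 \sqrt{130}}{40}$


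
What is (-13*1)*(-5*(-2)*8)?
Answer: -1040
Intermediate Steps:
(-13*1)*(-5*(-2)*8) = -130*8 = -13*80 = -1040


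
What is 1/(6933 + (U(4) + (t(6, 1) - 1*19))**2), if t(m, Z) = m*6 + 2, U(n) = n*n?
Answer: 1/8158 ≈ 0.00012258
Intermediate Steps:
U(n) = n**2
t(m, Z) = 2 + 6*m (t(m, Z) = 6*m + 2 = 2 + 6*m)
1/(6933 + (U(4) + (t(6, 1) - 1*19))**2) = 1/(6933 + (4**2 + ((2 + 6*6) - 1*19))**2) = 1/(6933 + (16 + ((2 + 36) - 19))**2) = 1/(6933 + (16 + (38 - 19))**2) = 1/(6933 + (16 + 19)**2) = 1/(6933 + 35**2) = 1/(6933 + 1225) = 1/8158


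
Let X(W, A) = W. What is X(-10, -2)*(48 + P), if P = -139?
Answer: 910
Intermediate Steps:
X(-10, -2)*(48 + P) = -10*(48 - 139) = -10*(-91) = 910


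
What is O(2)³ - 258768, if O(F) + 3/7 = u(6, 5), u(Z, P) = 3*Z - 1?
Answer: -87196528/343 ≈ -2.5422e+5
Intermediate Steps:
u(Z, P) = -1 + 3*Z
O(F) = 116/7 (O(F) = -3/7 + (-1 + 3*6) = -3/7 + (-1 + 18) = -3/7 + 17 = 116/7)
O(2)³ - 258768 = (116/7)³ - 258768 = 1560896/343 - 258768 = -87196528/343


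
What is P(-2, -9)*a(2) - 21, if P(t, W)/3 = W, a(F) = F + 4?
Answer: -183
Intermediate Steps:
a(F) = 4 + F
P(t, W) = 3*W
P(-2, -9)*a(2) - 21 = (3*(-9))*(4 + 2) - 21 = -27*6 - 21 = -162 - 21 = -183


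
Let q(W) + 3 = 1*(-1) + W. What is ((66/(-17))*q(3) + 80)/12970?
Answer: 713/110245 ≈ 0.0064674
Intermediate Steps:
q(W) = -4 + W (q(W) = -3 + (1*(-1) + W) = -3 + (-1 + W) = -4 + W)
((66/(-17))*q(3) + 80)/12970 = ((66/(-17))*(-4 + 3) + 80)/12970 = ((66*(-1/17))*(-1) + 80)*(1/12970) = (-66/17*(-1) + 80)*(1/12970) = (66/17 + 80)*(1/12970) = (1426/17)*(1/12970) = 713/110245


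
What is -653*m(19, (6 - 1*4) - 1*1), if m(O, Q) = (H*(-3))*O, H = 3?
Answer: 111663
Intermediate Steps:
m(O, Q) = -9*O (m(O, Q) = (3*(-3))*O = -9*O)
-653*m(19, (6 - 1*4) - 1*1) = -(-5877)*19 = -653*(-171) = 111663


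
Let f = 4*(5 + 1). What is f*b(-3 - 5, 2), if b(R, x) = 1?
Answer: 24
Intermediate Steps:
f = 24 (f = 4*6 = 24)
f*b(-3 - 5, 2) = 24*1 = 24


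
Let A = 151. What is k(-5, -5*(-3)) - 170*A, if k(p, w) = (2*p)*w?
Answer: -25820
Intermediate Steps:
k(p, w) = 2*p*w
k(-5, -5*(-3)) - 170*A = 2*(-5)*(-5*(-3)) - 170*151 = 2*(-5)*15 - 25670 = -150 - 25670 = -25820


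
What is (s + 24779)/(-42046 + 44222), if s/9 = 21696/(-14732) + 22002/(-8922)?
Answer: 67755526159/5958563648 ≈ 11.371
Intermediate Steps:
s = -194139441/5476621 (s = 9*(21696/(-14732) + 22002/(-8922)) = 9*(21696*(-1/14732) + 22002*(-1/8922)) = 9*(-5424/3683 - 3667/1487) = 9*(-21571049/5476621) = -194139441/5476621 ≈ -35.449)
(s + 24779)/(-42046 + 44222) = (-194139441/5476621 + 24779)/(-42046 + 44222) = (135511052318/5476621)/2176 = (135511052318/5476621)*(1/2176) = 67755526159/5958563648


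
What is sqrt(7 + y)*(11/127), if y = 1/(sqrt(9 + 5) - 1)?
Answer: 11*sqrt(1196 + 13*sqrt(14))/1651 ≈ 0.23505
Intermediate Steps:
y = 1/(-1 + sqrt(14)) (y = 1/(sqrt(14) - 1) = 1/(-1 + sqrt(14)) ≈ 0.36474)
sqrt(7 + y)*(11/127) = sqrt(7 + (1/13 + sqrt(14)/13))*(11/127) = sqrt(92/13 + sqrt(14)/13)*(11*(1/127)) = sqrt(92/13 + sqrt(14)/13)*(11/127) = 11*sqrt(92/13 + sqrt(14)/13)/127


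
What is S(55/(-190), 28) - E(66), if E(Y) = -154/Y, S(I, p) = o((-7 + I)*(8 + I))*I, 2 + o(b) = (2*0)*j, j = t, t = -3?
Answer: 166/57 ≈ 2.9123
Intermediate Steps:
j = -3
o(b) = -2 (o(b) = -2 + (2*0)*(-3) = -2 + 0*(-3) = -2 + 0 = -2)
S(I, p) = -2*I
S(55/(-190), 28) - E(66) = -110/(-190) - (-154)/66 = -110*(-1)/190 - (-154)/66 = -2*(-11/38) - 1*(-7/3) = 11/19 + 7/3 = 166/57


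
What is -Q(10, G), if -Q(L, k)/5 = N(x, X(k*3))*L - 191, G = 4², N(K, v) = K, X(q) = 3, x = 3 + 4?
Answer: -605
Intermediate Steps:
x = 7
G = 16
Q(L, k) = 955 - 35*L (Q(L, k) = -5*(7*L - 191) = -5*(-191 + 7*L) = 955 - 35*L)
-Q(10, G) = -(955 - 35*10) = -(955 - 350) = -1*605 = -605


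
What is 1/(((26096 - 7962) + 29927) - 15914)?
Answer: 1/32147 ≈ 3.1107e-5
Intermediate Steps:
1/(((26096 - 7962) + 29927) - 15914) = 1/((18134 + 29927) - 15914) = 1/(48061 - 15914) = 1/32147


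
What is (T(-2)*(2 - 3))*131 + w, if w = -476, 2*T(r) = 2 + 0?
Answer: -607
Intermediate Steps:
T(r) = 1 (T(r) = (2 + 0)/2 = (½)*2 = 1)
(T(-2)*(2 - 3))*131 + w = (1*(2 - 3))*131 - 476 = (1*(-1))*131 - 476 = -1*131 - 476 = -131 - 476 = -607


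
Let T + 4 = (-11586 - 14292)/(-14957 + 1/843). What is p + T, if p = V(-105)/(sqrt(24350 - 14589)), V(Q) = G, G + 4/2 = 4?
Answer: -14309923/6304375 + 2*sqrt(9761)/9761 ≈ -2.2496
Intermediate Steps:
G = 2 (G = -2 + 4 = 2)
V(Q) = 2
p = 2*sqrt(9761)/9761 (p = 2/(sqrt(24350 - 14589)) = 2/(sqrt(9761)) = 2*(sqrt(9761)/9761) = 2*sqrt(9761)/9761 ≈ 0.020243)
T = -14309923/6304375 (T = -4 + (-11586 - 14292)/(-14957 + 1/843) = -4 - 25878/(-14957 + 1/843) = -4 - 25878/(-12608750/843) = -4 - 25878*(-843/12608750) = -4 + 10907577/6304375 = -14309923/6304375 ≈ -2.2698)
p + T = 2*sqrt(9761)/9761 - 14309923/6304375 = -14309923/6304375 + 2*sqrt(9761)/9761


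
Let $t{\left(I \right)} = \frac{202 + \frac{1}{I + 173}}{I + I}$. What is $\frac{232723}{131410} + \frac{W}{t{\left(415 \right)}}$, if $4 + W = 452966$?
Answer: $\frac{29049991964556571}{15608485570} \approx 1.8612 \cdot 10^{6}$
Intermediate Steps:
$W = 452962$ ($W = -4 + 452966 = 452962$)
$t{\left(I \right)} = \frac{202 + \frac{1}{173 + I}}{2 I}$
$\frac{232723}{131410} + \frac{W}{t{\left(415 \right)}} = \frac{232723}{131410} + \frac{452962}{\frac{1}{2} \cdot \frac{1}{415} \frac{1}{173 + 415} \left(34947 + 202 \cdot 415\right)} = 232723 \cdot \frac{1}{131410} + \frac{452962}{\frac{1}{2} \cdot \frac{1}{415} \cdot \frac{1}{588} \left(34947 + 83830\right)} = \frac{232723}{131410} + \frac{452962}{\frac{1}{2} \cdot \frac{1}{415} \cdot \frac{1}{588} \cdot 118777} = \frac{232723}{131410} + \frac{452962}{\frac{118777}{488040}} = \frac{232723}{131410} + 452962 \cdot \frac{488040}{118777} = \frac{232723}{131410} + \frac{221063574480}{118777} = \frac{29049991964556571}{15608485570}$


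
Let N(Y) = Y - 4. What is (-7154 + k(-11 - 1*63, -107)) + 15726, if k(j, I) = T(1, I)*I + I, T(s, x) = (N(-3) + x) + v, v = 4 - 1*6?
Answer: 20877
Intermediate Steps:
v = -2 (v = 4 - 6 = -2)
N(Y) = -4 + Y
T(s, x) = -9 + x (T(s, x) = ((-4 - 3) + x) - 2 = (-7 + x) - 2 = -9 + x)
k(j, I) = I + I*(-9 + I) (k(j, I) = (-9 + I)*I + I = I*(-9 + I) + I = I + I*(-9 + I))
(-7154 + k(-11 - 1*63, -107)) + 15726 = (-7154 - 107*(-8 - 107)) + 15726 = (-7154 - 107*(-115)) + 15726 = (-7154 + 12305) + 15726 = 5151 + 15726 = 20877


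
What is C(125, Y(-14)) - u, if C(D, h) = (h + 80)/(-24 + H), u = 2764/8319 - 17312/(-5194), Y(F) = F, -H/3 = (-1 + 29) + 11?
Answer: -89300090/21604443 ≈ -4.1334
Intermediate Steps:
H = -117 (H = -3*((-1 + 29) + 11) = -3*(28 + 11) = -3*39 = -117)
u = 79187372/21604443 (u = 2764*(1/8319) - 17312*(-1/5194) = 2764/8319 + 8656/2597 = 79187372/21604443 ≈ 3.6653)
C(D, h) = -80/141 - h/141 (C(D, h) = (h + 80)/(-24 - 117) = (80 + h)/(-141) = (80 + h)*(-1/141) = -80/141 - h/141)
C(125, Y(-14)) - u = (-80/141 - 1/141*(-14)) - 1*79187372/21604443 = (-80/141 + 14/141) - 79187372/21604443 = -22/47 - 79187372/21604443 = -89300090/21604443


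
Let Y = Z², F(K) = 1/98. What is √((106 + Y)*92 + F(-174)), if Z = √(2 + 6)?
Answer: 5*√82226/14 ≈ 102.41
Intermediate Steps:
F(K) = 1/98
Z = 2*√2 (Z = √8 = 2*√2 ≈ 2.8284)
Y = 8 (Y = (2*√2)² = 8)
√((106 + Y)*92 + F(-174)) = √((106 + 8)*92 + 1/98) = √(114*92 + 1/98) = √(10488 + 1/98) = √(1027825/98) = 5*√82226/14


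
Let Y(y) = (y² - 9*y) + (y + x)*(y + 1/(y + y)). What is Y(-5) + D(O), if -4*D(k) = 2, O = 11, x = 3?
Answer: 797/10 ≈ 79.700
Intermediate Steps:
D(k) = -½ (D(k) = -¼*2 = -½)
Y(y) = y² - 9*y + (3 + y)*(y + 1/(2*y)) (Y(y) = (y² - 9*y) + (y + 3)*(y + 1/(y + y)) = (y² - 9*y) + (3 + y)*(y + 1/(2*y)) = y² - 9*y + (3 + y)*(y + 1/(2*y)))
Y(-5) + D(O) = (½)*(3 - 5*(1 - 12*(-5) + 4*(-5)²))/(-5) - ½ = (½)*(-⅕)*(3 - 5*(1 + 60 + 4*25)) - ½ = (½)*(-⅕)*(3 - 5*(1 + 60 + 100)) - ½ = (½)*(-⅕)*(3 - 5*161) - ½ = (½)*(-⅕)*(3 - 805) - ½ = (½)*(-⅕)*(-802) - ½ = 401/5 - ½ = 797/10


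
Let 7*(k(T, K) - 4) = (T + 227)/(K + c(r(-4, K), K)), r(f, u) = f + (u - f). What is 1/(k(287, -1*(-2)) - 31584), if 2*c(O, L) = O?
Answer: -21/662666 ≈ -3.1690e-5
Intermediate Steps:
r(f, u) = u
c(O, L) = O/2
k(T, K) = 4 + 2*(227 + T)/(21*K) (k(T, K) = 4 + ((T + 227)/(K + K/2))/7 = 4 + ((227 + T)/((3*K/2)))/7 = 4 + ((227 + T)*(2/(3*K)))/7 = 4 + (2*(227 + T)/(3*K))/7 = 4 + 2*(227 + T)/(21*K))
1/(k(287, -1*(-2)) - 31584) = 1/(2*(227 + 287 + 42*(-1*(-2)))/(21*((-1*(-2)))) - 31584) = 1/((2/21)*(227 + 287 + 42*2)/2 - 31584) = 1/((2/21)*(1/2)*(227 + 287 + 84) - 31584) = 1/((2/21)*(1/2)*598 - 31584) = 1/(598/21 - 31584) = 1/(-662666/21) = -21/662666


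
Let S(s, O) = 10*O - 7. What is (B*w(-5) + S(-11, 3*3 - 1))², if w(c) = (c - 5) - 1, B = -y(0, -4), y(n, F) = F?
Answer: 841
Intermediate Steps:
S(s, O) = -7 + 10*O
B = 4 (B = -1*(-4) = 4)
w(c) = -6 + c (w(c) = (-5 + c) - 1 = -6 + c)
(B*w(-5) + S(-11, 3*3 - 1))² = (4*(-6 - 5) + (-7 + 10*(3*3 - 1)))² = (4*(-11) + (-7 + 10*(9 - 1)))² = (-44 + (-7 + 10*8))² = (-44 + (-7 + 80))² = (-44 + 73)² = 29² = 841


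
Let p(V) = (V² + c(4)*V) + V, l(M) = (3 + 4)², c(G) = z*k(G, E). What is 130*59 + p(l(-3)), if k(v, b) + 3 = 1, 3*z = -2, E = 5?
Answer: 30556/3 ≈ 10185.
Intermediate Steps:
z = -⅔ (z = (⅓)*(-2) = -⅔ ≈ -0.66667)
k(v, b) = -2 (k(v, b) = -3 + 1 = -2)
c(G) = 4/3 (c(G) = -⅔*(-2) = 4/3)
l(M) = 49 (l(M) = 7² = 49)
p(V) = V² + 7*V/3 (p(V) = (V² + 4*V/3) + V = V² + 7*V/3)
130*59 + p(l(-3)) = 130*59 + (⅓)*49*(7 + 3*49) = 7670 + (⅓)*49*(7 + 147) = 7670 + (⅓)*49*154 = 7670 + 7546/3 = 30556/3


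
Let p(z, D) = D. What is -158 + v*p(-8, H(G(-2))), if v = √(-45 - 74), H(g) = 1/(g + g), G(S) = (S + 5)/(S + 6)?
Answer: -158 + 2*I*√119/3 ≈ -158.0 + 7.2725*I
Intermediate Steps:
G(S) = (5 + S)/(6 + S)
H(g) = 1/(2*g)
v = I*√119 (v = √(-119) = I*√119 ≈ 10.909*I)
-158 + v*p(-8, H(G(-2))) = -158 + (I*√119)*(1/(2*(((5 - 2)/(6 - 2))))) = -158 + (I*√119)*(1/(2*((3/4)))) = -158 + (I*√119)*(1/(2*(((¼)*3)))) = -158 + (I*√119)*(1/(2*(¾))) = -158 + (I*√119)*((½)*(4/3)) = -158 + (I*√119)*(⅔) = -158 + 2*I*√119/3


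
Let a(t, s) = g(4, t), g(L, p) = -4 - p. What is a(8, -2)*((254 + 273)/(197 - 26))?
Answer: -2108/57 ≈ -36.982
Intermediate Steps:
a(t, s) = -4 - t
a(8, -2)*((254 + 273)/(197 - 26)) = (-4 - 1*8)*((254 + 273)/(197 - 26)) = (-4 - 8)*(527/171) = -6324/171 = -12*527/171 = -2108/57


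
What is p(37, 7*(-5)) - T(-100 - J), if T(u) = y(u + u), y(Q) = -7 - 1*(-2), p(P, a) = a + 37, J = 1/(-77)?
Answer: 7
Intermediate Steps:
J = -1/77 ≈ -0.012987
p(P, a) = 37 + a
y(Q) = -5 (y(Q) = -7 + 2 = -5)
T(u) = -5
p(37, 7*(-5)) - T(-100 - J) = (37 + 7*(-5)) - 1*(-5) = (37 - 35) + 5 = 2 + 5 = 7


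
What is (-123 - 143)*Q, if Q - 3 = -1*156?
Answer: 40698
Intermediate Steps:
Q = -153 (Q = 3 - 1*156 = 3 - 156 = -153)
(-123 - 143)*Q = (-123 - 143)*(-153) = -266*(-153) = 40698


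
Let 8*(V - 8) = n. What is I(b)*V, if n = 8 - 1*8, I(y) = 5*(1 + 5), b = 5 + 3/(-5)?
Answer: 240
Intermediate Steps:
b = 22/5 (b = 5 + 3*(-⅕) = 5 - ⅗ = 22/5 ≈ 4.4000)
I(y) = 30 (I(y) = 5*6 = 30)
n = 0 (n = 8 - 8 = 0)
V = 8 (V = 8 + (⅛)*0 = 8 + 0 = 8)
I(b)*V = 30*8 = 240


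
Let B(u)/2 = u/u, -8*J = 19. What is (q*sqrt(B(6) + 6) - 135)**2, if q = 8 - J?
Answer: 152689/8 - 11205*sqrt(2)/2 ≈ 11163.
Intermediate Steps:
J = -19/8 (J = -1/8*19 = -19/8 ≈ -2.3750)
B(u) = 2 (B(u) = 2*(u/u) = 2*1 = 2)
q = 83/8 (q = 8 - 1*(-19/8) = 8 + 19/8 = 83/8 ≈ 10.375)
(q*sqrt(B(6) + 6) - 135)**2 = (83*sqrt(2 + 6)/8 - 135)**2 = (83*sqrt(8)/8 - 135)**2 = (83*(2*sqrt(2))/8 - 135)**2 = (83*sqrt(2)/4 - 135)**2 = (-135 + 83*sqrt(2)/4)**2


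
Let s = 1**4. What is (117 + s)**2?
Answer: 13924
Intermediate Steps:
s = 1
(117 + s)**2 = (117 + 1)**2 = 118**2 = 13924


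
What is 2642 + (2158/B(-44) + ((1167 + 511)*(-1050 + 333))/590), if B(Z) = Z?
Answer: 3593889/6490 ≈ 553.76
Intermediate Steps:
2642 + (2158/B(-44) + ((1167 + 511)*(-1050 + 333))/590) = 2642 + (2158/(-44) + ((1167 + 511)*(-1050 + 333))/590) = 2642 + (2158*(-1/44) + (1678*(-717))*(1/590)) = 2642 + (-1079/22 - 1203126*1/590) = 2642 + (-1079/22 - 601563/295) = 2642 - 13552691/6490 = 3593889/6490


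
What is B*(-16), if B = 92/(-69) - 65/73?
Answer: 7792/219 ≈ 35.580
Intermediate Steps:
B = -487/219 (B = 92*(-1/69) - 65*1/73 = -4/3 - 65/73 = -487/219 ≈ -2.2237)
B*(-16) = -487/219*(-16) = 7792/219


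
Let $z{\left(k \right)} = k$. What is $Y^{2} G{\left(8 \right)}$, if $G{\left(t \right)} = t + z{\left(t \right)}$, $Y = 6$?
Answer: $576$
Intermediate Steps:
$G{\left(t \right)} = 2 t$ ($G{\left(t \right)} = t + t = 2 t$)
$Y^{2} G{\left(8 \right)} = 6^{2} \cdot 2 \cdot 8 = 36 \cdot 16 = 576$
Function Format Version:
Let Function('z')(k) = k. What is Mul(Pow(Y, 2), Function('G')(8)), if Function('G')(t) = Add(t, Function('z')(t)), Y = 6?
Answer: 576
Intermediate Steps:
Function('G')(t) = Mul(2, t) (Function('G')(t) = Add(t, t) = Mul(2, t))
Mul(Pow(Y, 2), Function('G')(8)) = Mul(Pow(6, 2), Mul(2, 8)) = Mul(36, 16) = 576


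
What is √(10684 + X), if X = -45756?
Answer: 16*I*√137 ≈ 187.28*I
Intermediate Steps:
√(10684 + X) = √(10684 - 45756) = √(-35072) = 16*I*√137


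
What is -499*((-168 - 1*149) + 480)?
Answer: -81337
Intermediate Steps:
-499*((-168 - 1*149) + 480) = -499*((-168 - 149) + 480) = -499*(-317 + 480) = -499*163 = -81337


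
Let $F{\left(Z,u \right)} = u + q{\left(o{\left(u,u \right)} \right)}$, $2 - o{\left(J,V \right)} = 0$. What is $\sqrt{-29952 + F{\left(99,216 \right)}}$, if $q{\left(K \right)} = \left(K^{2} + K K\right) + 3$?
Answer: $5 i \sqrt{1189} \approx 172.41 i$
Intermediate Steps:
$o{\left(J,V \right)} = 2$ ($o{\left(J,V \right)} = 2 - 0 = 2 + 0 = 2$)
$q{\left(K \right)} = 3 + 2 K^{2}$ ($q{\left(K \right)} = \left(K^{2} + K^{2}\right) + 3 = 2 K^{2} + 3 = 3 + 2 K^{2}$)
$F{\left(Z,u \right)} = 11 + u$ ($F{\left(Z,u \right)} = u + \left(3 + 2 \cdot 2^{2}\right) = u + \left(3 + 2 \cdot 4\right) = u + \left(3 + 8\right) = u + 11 = 11 + u$)
$\sqrt{-29952 + F{\left(99,216 \right)}} = \sqrt{-29952 + \left(11 + 216\right)} = \sqrt{-29952 + 227} = \sqrt{-29725} = 5 i \sqrt{1189}$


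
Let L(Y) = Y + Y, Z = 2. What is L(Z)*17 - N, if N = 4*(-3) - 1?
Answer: 81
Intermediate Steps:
L(Y) = 2*Y
N = -13 (N = -12 - 1 = -13)
L(Z)*17 - N = (2*2)*17 - 1*(-13) = 4*17 + 13 = 68 + 13 = 81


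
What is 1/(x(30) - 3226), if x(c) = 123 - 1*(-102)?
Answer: -1/3001 ≈ -0.00033322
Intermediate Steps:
x(c) = 225 (x(c) = 123 + 102 = 225)
1/(x(30) - 3226) = 1/(225 - 3226) = 1/(-3001) = -1/3001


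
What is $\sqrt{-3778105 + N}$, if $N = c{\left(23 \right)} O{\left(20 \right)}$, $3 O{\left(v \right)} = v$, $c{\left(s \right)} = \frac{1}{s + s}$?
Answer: $\frac{i \sqrt{17987557215}}{69} \approx 1943.7 i$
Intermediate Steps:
$c{\left(s \right)} = \frac{1}{2 s}$
$O{\left(v \right)} = \frac{v}{3}$
$N = \frac{10}{69}$ ($N = \frac{1}{2 \cdot 23} \cdot \frac{1}{3} \cdot 20 = \frac{1}{2} \cdot \frac{1}{23} \cdot \frac{20}{3} = \frac{1}{46} \cdot \frac{20}{3} = \frac{10}{69} \approx 0.14493$)
$\sqrt{-3778105 + N} = \sqrt{-3778105 + \frac{10}{69}} = \sqrt{- \frac{260689235}{69}} = \frac{i \sqrt{17987557215}}{69}$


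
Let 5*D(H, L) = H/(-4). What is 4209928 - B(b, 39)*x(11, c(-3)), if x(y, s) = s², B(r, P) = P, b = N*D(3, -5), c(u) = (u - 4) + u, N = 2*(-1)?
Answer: 4206028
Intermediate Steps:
D(H, L) = -H/20 (D(H, L) = (H/(-4))/5 = (H*(-¼))/5 = (-H/4)/5 = -H/20)
N = -2
c(u) = -4 + 2*u (c(u) = (-4 + u) + u = -4 + 2*u)
b = 3/10 (b = -(-1)*3/10 = -2*(-3/20) = 3/10 ≈ 0.30000)
4209928 - B(b, 39)*x(11, c(-3)) = 4209928 - 39*(-4 + 2*(-3))² = 4209928 - 39*(-4 - 6)² = 4209928 - 39*(-10)² = 4209928 - 39*100 = 4209928 - 1*3900 = 4209928 - 3900 = 4206028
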